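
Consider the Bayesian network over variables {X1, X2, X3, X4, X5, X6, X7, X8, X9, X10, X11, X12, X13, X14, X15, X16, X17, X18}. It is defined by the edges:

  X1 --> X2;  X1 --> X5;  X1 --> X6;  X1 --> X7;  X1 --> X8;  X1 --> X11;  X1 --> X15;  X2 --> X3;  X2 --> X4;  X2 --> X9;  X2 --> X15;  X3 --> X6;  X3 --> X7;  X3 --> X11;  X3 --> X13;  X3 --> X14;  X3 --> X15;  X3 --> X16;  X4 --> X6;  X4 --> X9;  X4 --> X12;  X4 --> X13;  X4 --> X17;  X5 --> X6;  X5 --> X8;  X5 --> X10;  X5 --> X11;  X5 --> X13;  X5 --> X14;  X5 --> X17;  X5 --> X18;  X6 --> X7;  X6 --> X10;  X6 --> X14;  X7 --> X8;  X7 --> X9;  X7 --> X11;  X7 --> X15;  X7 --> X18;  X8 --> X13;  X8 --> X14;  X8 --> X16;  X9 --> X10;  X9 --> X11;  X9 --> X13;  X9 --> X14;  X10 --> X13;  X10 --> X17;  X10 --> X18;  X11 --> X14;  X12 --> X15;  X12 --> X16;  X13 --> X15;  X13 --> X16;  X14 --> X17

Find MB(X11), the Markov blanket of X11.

{X1, X3, X5, X6, X7, X8, X9, X14}

Parents of X11: X1, X3, X5, X7, X9.
X11 has child X14.
Parents of each child, excluding X11:
  X14: X3, X5, X6, X8, X9
Taking the union gives {X1, X3, X5, X6, X7, X8, X9, X14}.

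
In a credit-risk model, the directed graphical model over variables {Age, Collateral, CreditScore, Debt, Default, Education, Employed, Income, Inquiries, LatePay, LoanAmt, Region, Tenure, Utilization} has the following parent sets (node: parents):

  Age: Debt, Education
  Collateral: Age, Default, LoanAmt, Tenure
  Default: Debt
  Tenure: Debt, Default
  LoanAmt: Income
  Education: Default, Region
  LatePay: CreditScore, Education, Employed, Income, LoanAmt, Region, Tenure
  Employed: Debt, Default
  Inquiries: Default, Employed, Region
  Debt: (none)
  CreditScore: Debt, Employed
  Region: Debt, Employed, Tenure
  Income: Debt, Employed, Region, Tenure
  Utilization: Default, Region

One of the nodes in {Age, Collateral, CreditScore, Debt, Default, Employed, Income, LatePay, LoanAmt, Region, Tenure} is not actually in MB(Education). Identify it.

Recall MB(v) = parents ∪ children ∪ spouses, where spouses are the other parents of v's children.
Education has parents Default, Region.
Education has children Age, LatePay.
For each child, the remaining parents (spouses of Education):
  Age also has parent Debt.
  LatePay's other parents are CreditScore, Employed, Income, LoanAmt, Region, Tenure.
MB(Education) = {Age, CreditScore, Debt, Default, Employed, Income, LatePay, LoanAmt, Region, Tenure}.
Collateral is neither a parent, child, nor co-parent of Education, so it does not belong.

Collateral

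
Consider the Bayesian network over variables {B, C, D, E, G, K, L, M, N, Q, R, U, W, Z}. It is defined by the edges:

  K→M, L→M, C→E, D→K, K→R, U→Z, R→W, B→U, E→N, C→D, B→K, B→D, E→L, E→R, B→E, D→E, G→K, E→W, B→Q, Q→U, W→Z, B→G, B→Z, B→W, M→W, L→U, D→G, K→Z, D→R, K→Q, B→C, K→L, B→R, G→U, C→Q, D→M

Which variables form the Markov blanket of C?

{B, D, E, K, Q}

C has parent B.
C's children: D, E, Q.
Parents of each child, excluding C:
  D also has parent B.
  parents(E) \ {C} = {B, D}.
  Q also has parents B, K.
MB(C) = {B, D, E, K, Q}.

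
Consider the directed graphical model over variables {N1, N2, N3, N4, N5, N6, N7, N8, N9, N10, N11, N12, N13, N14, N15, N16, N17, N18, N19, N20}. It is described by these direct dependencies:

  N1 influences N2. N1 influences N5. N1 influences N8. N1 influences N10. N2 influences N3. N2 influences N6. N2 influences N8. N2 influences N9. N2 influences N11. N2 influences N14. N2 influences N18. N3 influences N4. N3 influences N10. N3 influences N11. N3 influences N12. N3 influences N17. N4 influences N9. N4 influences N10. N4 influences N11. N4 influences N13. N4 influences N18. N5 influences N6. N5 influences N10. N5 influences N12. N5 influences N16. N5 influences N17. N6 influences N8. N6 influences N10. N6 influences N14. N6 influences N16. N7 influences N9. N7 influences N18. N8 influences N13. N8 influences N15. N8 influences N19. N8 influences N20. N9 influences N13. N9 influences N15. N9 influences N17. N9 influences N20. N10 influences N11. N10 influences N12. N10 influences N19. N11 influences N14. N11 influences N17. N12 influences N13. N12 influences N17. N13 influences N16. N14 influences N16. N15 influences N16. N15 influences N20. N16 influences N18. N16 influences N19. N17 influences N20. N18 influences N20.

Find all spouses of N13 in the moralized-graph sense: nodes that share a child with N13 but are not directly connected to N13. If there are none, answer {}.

{N5, N6, N14, N15}

Children of N13: N16.
  parents(N16) \ {N13} = {N5, N6, N14, N15}.
Excluding nodes already adjacent to N13 (N4, N8, N9, N12, N16), the co-parent-only contribution is {N5, N6, N14, N15}.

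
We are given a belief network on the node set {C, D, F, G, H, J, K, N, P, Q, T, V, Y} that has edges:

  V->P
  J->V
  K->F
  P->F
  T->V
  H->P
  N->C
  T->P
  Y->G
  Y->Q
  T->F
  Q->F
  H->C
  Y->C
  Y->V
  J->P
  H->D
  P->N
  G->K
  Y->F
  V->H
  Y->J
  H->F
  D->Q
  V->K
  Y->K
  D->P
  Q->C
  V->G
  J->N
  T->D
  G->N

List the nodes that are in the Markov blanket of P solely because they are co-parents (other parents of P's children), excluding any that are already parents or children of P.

Children of P: F, N.
  N: G, J
  F: H, K, Q, T, Y
Excluding nodes already adjacent to P (D, F, H, J, N, T, V), the co-parent-only contribution is {G, K, Q, Y}.

{G, K, Q, Y}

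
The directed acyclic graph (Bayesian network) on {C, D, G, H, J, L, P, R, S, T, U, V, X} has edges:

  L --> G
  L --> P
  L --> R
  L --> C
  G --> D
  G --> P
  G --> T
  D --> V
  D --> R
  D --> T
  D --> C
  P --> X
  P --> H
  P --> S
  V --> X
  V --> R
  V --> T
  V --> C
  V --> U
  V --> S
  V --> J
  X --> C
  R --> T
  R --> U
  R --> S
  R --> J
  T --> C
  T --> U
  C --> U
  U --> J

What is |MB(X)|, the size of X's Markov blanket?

Ch(X) = {C}.
X has parents P, V.
For each child, the remaining parents (spouses of X):
  C: D, L, T, V
MB(X) = {C, D, L, P, T, V}, which has 6 nodes.

6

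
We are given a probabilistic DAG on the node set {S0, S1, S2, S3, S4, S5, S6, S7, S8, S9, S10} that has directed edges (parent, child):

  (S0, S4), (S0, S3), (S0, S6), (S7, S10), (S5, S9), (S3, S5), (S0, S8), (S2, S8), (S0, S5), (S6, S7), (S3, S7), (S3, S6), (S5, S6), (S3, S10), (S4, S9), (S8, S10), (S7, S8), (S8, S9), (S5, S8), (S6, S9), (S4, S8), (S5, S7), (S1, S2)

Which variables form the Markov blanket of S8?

The Markov blanket of a node is its parents, its children, and the other parents of its children.
Ch(S8) = {S9, S10}.
Parents of S8: S0, S2, S4, S5, S7.
Parents of each child, excluding S8:
  S9's other parents are S4, S5, S6.
  S10 also has parents S3, S7.
MB(S8) = {S0, S2, S3, S4, S5, S6, S7, S9, S10}.

{S0, S2, S3, S4, S5, S6, S7, S9, S10}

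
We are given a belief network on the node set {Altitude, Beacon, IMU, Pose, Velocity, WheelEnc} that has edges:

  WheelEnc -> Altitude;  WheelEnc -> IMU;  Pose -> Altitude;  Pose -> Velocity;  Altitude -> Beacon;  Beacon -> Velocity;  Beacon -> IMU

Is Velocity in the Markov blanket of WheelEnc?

No

A node's Markov blanket = Pa ∪ Ch ∪ (parents of Ch other than the node itself).
WheelEnc's children: Altitude, IMU.
WheelEnc has no parents.
For each child, the remaining parents (spouses of WheelEnc):
  parents(Altitude) \ {WheelEnc} = {Pose}.
  IMU's other parent is Beacon.
MB(WheelEnc) = {Altitude, Beacon, IMU, Pose}; Velocity is not in this set.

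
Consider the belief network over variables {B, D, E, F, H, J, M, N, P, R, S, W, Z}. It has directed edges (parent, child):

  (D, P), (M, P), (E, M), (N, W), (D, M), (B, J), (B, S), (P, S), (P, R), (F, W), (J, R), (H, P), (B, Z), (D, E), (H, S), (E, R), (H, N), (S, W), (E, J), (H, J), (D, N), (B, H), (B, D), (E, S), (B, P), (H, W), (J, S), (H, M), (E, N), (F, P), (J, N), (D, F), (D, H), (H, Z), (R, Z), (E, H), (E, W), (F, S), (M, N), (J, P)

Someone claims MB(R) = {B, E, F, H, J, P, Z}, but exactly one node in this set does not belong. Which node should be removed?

F

By definition, MB(R) is built from R's parents, R's children, and the co-parents of R.
Pa(R) = {E, J, P}.
Ch(R) = {Z}.
Other parents of R's children:
  Z's other parents are B, H.
MB(R) = {B, E, H, J, P, Z}.
F is neither a parent, child, nor co-parent of R, so it does not belong.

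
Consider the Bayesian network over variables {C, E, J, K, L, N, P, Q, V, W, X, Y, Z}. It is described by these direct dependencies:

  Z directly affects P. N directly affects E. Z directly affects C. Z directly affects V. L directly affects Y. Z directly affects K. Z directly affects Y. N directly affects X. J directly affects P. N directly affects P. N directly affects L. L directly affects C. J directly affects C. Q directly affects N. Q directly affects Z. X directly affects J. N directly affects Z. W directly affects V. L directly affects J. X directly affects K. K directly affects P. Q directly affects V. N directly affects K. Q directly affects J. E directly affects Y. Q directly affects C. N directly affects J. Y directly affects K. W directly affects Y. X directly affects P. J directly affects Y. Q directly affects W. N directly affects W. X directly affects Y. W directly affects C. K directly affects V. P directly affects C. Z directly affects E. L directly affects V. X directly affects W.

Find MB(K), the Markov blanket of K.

{J, L, N, P, Q, V, W, X, Y, Z}

K's parents: N, X, Y, Z.
K's children: P, V.
Co-parents of K (other parents of its children):
  parents(V) \ {K} = {L, Q, W, Z}.
  P's other parents are J, N, X, Z.
Taking the union gives {J, L, N, P, Q, V, W, X, Y, Z}.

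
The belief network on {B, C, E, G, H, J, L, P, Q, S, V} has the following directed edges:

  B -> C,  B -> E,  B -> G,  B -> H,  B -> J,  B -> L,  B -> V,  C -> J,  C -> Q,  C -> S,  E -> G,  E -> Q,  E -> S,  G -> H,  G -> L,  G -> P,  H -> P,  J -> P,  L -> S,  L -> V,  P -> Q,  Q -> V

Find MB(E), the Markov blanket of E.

{B, C, G, L, P, Q, S}

A node's Markov blanket = Pa ∪ Ch ∪ (parents of Ch other than the node itself).
Pa(E) = {B}.
E's children: G, Q, S.
Co-parents of E (other parents of its children):
  G also has parent B.
  parents(Q) \ {E} = {C, P}.
  S also has parents C, L.
MB(E) = {B, C, G, L, P, Q, S}.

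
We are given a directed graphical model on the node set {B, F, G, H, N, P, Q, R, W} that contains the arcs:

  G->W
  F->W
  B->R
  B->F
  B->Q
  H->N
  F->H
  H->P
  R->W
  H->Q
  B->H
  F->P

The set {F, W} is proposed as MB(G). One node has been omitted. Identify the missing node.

R

The Markov blanket of a node is its parents, its children, and the other parents of its children.
Pa(G) = {}.
Ch(G) = {W}.
Co-parents of G (other parents of its children):
  W's other parents are F, R.
MB(G) = {F, R, W}.
Comparing with the claimed set, R is missing.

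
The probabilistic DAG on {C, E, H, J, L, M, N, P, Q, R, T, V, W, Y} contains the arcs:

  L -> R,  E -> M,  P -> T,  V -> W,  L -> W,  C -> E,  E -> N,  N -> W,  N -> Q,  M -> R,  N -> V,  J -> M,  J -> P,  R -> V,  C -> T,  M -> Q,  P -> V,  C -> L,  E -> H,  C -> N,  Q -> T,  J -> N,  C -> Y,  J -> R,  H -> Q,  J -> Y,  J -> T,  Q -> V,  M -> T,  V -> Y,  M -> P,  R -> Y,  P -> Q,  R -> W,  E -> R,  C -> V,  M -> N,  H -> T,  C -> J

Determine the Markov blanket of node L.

The Markov blanket of a node is its parents, its children, and the other parents of its children.
L's parents: C.
Ch(L) = {R, W}.
Co-parents of L (other parents of its children):
  R also has parents E, J, M.
  W's other parents are N, R, V.
MB(L) = {C, E, J, M, N, R, V, W}.

{C, E, J, M, N, R, V, W}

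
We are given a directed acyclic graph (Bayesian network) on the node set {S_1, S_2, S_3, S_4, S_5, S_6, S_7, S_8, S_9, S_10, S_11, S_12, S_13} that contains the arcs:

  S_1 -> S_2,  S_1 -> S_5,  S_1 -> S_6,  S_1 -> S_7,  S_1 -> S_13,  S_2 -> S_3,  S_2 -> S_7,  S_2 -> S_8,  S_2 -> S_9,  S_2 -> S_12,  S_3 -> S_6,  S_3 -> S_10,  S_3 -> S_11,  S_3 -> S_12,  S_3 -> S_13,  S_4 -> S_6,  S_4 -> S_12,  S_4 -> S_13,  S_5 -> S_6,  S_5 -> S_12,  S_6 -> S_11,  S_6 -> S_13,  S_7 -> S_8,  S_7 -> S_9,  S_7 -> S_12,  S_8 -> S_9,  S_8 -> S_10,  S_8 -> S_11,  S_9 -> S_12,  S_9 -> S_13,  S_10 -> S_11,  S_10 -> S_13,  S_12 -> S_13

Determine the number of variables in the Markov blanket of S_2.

8

A node's Markov blanket = Pa ∪ Ch ∪ (parents of Ch other than the node itself).
S_2 has parent S_1.
Children of S_2: S_3, S_7, S_8, S_9, S_12.
Other parents of S_2's children:
  S_3 has no other parent.
  S_7 also has parent S_1.
  parents(S_8) \ {S_2} = {S_7}.
  S_9's other parents are S_7, S_8.
  parents(S_12) \ {S_2} = {S_3, S_4, S_5, S_7, S_9}.
MB(S_2) = {S_1, S_3, S_4, S_5, S_7, S_8, S_9, S_12}, which has 8 nodes.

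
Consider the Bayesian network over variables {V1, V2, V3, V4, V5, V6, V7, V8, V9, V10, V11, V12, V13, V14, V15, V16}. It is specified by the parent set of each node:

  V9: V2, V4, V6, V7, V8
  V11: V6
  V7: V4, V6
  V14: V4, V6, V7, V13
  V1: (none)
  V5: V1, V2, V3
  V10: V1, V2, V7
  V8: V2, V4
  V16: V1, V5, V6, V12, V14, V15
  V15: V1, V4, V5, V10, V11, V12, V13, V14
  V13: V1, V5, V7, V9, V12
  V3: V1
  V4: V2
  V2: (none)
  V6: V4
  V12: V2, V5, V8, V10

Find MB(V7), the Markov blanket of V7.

{V1, V2, V4, V5, V6, V8, V9, V10, V12, V13, V14}

A node's Markov blanket = Pa ∪ Ch ∪ (parents of Ch other than the node itself).
Parents of V7: V4, V6.
V7's children: V9, V10, V13, V14.
For each child, the remaining parents (spouses of V7):
  V9: V2, V4, V6, V8
  V10: V1, V2
  V13: V1, V5, V9, V12
  V14: V4, V6, V13
So the Markov blanket of V7 is {V1, V2, V4, V5, V6, V8, V9, V10, V12, V13, V14}.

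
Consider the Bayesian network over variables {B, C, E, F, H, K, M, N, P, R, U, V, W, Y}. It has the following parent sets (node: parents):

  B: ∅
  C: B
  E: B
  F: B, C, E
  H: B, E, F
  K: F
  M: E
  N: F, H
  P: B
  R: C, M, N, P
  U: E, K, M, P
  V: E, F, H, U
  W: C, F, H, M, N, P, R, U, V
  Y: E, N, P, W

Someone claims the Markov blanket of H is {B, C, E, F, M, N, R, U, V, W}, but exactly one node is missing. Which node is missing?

Children of H: N, V, W.
Parents of H: B, E, F.
Other parents of H's children:
  N's other parent is F.
  parents(V) \ {H} = {E, F, U}.
  W's other parents are C, F, M, N, P, R, U, V.
MB(H) = {B, C, E, F, M, N, P, R, U, V, W}.
Comparing with the claimed set, P is missing.

P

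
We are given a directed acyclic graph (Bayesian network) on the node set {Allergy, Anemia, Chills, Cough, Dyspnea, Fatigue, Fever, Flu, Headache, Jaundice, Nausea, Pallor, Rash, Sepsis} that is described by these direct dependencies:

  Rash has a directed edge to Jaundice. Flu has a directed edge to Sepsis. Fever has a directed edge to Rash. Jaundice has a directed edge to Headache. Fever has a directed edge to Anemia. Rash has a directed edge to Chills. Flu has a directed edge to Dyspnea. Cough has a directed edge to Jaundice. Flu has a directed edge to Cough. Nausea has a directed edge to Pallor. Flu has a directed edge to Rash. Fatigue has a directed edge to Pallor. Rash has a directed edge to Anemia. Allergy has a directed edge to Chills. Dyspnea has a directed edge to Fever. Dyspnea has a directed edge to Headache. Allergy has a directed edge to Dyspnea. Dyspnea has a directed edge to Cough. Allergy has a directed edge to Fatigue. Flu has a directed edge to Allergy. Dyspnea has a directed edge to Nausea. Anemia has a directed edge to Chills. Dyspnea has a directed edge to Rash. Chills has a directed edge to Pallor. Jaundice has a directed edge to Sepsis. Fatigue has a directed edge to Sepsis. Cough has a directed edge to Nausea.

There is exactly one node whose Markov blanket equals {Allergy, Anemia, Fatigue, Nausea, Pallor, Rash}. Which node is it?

The target node must have every member of {Allergy, Anemia, Fatigue, Nausea, Pallor, Rash} as a parent, child, or co-parent, and no others.
Parents of Chills: Allergy, Anemia, Rash; children: Pallor; co-parents: Fatigue, Nausea.
These exactly cover the given set, so the node is Chills.

Chills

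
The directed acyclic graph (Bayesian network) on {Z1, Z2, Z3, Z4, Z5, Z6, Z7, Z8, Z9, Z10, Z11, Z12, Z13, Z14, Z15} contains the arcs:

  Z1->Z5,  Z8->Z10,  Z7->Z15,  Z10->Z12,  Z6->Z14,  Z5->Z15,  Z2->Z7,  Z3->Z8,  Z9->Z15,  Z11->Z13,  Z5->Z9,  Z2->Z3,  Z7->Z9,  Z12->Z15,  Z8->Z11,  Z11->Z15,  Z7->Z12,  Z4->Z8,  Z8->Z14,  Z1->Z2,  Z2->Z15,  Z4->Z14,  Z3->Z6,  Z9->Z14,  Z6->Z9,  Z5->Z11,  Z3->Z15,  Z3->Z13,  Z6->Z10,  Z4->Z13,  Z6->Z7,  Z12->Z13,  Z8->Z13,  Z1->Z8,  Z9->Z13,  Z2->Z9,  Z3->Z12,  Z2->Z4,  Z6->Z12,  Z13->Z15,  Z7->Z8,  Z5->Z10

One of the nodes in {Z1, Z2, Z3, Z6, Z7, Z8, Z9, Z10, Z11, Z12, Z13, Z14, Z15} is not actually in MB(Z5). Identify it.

Z14

Recall MB(v) = parents ∪ children ∪ spouses, where spouses are the other parents of v's children.
Pa(Z5) = {Z1}.
Z5's children: Z9, Z10, Z11, Z15.
Parents of each child, excluding Z5:
  Z9 also has parents Z2, Z6, Z7.
  Z10's other parents are Z6, Z8.
  Z11 also has parent Z8.
  Z15 also has parents Z2, Z3, Z7, Z9, Z11, Z12, Z13.
MB(Z5) = {Z1, Z2, Z3, Z6, Z7, Z8, Z9, Z10, Z11, Z12, Z13, Z15}.
Z14 is neither a parent, child, nor co-parent of Z5, so it does not belong.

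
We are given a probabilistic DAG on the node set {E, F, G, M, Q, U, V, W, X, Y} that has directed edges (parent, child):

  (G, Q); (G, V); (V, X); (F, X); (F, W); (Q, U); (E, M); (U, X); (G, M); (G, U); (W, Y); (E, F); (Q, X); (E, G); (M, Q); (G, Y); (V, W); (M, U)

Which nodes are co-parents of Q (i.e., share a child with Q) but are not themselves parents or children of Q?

Children of Q: U, X.
  parents(U) \ {Q} = {G, M}.
  X's other parents are F, U, V.
Excluding nodes already adjacent to Q (G, M, U, X), the co-parent-only contribution is {F, V}.

{F, V}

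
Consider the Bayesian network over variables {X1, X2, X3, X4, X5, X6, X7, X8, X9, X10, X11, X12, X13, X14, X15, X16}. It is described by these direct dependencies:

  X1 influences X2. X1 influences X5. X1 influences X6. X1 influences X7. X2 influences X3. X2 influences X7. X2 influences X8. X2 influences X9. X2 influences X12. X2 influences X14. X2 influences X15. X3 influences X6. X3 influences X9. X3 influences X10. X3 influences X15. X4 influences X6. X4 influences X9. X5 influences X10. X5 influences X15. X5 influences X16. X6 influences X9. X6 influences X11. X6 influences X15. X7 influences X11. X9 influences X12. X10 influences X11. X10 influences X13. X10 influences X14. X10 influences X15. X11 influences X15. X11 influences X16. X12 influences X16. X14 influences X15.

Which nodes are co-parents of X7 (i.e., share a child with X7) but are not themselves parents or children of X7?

Children of X7: X11.
  X11: X6, X10
Excluding nodes already adjacent to X7 (X1, X2, X11), the co-parent-only contribution is {X6, X10}.

{X6, X10}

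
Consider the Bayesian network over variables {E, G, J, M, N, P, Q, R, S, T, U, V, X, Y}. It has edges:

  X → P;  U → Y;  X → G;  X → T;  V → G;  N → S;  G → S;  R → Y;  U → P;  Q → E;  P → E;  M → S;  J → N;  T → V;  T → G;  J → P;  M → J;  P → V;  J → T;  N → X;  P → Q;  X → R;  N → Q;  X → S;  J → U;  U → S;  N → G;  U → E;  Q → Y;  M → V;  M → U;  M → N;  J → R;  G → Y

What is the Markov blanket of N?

The Markov blanket of a node is its parents, its children, and the other parents of its children.
Pa(N) = {J, M}.
Children of N: G, Q, S, X.
Co-parents of N (other parents of its children):
  X has no other parent.
  parents(G) \ {N} = {T, V, X}.
  Q's other parent is P.
  S's other parents are G, M, U, X.
Union: {J, M} ∪ {G, Q, S, X} ∪ {G, M, P, T, U, V, X} = {G, J, M, P, Q, S, T, U, V, X}.

{G, J, M, P, Q, S, T, U, V, X}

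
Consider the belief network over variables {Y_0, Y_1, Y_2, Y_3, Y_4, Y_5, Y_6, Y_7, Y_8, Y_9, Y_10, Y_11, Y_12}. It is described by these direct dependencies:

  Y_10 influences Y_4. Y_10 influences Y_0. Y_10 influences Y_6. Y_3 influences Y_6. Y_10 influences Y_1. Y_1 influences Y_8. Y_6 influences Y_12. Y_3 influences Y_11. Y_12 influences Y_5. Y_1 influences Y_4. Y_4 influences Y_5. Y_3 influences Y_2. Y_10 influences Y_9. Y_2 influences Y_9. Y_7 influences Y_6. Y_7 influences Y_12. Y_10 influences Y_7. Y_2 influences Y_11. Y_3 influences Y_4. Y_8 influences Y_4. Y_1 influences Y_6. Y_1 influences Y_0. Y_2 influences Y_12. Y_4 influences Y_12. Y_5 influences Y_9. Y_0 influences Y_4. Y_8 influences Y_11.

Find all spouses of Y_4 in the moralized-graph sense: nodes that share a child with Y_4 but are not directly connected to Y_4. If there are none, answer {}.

{Y_2, Y_6, Y_7}

Children of Y_4: Y_5, Y_12.
  Y_12: Y_2, Y_6, Y_7
  Y_5: Y_12
Excluding nodes already adjacent to Y_4 (Y_0, Y_1, Y_3, Y_5, Y_8, Y_10, Y_12), the co-parent-only contribution is {Y_2, Y_6, Y_7}.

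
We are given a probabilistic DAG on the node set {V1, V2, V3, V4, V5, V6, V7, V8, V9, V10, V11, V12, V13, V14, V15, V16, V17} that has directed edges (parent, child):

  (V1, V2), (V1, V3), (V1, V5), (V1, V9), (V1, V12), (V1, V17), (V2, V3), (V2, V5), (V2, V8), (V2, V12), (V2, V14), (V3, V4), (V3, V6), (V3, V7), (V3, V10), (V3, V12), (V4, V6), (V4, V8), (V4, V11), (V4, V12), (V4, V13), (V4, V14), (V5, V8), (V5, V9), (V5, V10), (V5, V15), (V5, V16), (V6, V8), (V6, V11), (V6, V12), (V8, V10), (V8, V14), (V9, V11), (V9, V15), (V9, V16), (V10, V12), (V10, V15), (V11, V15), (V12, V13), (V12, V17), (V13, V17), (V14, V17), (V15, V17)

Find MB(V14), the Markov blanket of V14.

{V1, V2, V4, V8, V12, V13, V15, V17}

Parents of V14: V2, V4, V8.
V14's children: V17.
Other parents of V14's children:
  V17: V1, V12, V13, V15
So the Markov blanket of V14 is {V1, V2, V4, V8, V12, V13, V15, V17}.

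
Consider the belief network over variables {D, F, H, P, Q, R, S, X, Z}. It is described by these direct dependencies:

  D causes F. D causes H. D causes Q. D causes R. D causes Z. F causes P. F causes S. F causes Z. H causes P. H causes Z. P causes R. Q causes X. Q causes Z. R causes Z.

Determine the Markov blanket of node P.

Parents of P: F, H.
Ch(P) = {R}.
Other parents of P's children:
  parents(R) \ {P} = {D}.
MB(P) = {D, F, H, R}.

{D, F, H, R}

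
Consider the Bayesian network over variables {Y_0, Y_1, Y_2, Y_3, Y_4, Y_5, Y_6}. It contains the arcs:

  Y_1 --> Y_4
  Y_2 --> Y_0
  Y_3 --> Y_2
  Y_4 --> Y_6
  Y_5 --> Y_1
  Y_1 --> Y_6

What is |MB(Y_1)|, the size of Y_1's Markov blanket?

3

Y_1 has children Y_4, Y_6.
Parents of Y_1: Y_5.
Co-parents of Y_1 (other parents of its children):
  Y_4: —
  Y_6: Y_4
MB(Y_1) = {Y_4, Y_5, Y_6}, which has 3 nodes.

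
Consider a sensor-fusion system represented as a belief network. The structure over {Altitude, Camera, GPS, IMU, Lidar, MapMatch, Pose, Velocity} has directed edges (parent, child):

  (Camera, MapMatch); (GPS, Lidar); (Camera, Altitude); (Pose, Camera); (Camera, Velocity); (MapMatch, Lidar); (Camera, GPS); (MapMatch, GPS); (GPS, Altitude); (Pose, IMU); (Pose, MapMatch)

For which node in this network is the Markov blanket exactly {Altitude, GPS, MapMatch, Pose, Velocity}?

Camera

The target node must have every member of {Altitude, GPS, MapMatch, Pose, Velocity} as a parent, child, or co-parent, and no others.
Parents of Camera: Pose; children: Altitude, GPS, MapMatch, Velocity; co-parents: GPS, MapMatch, Pose.
These exactly cover the given set, so the node is Camera.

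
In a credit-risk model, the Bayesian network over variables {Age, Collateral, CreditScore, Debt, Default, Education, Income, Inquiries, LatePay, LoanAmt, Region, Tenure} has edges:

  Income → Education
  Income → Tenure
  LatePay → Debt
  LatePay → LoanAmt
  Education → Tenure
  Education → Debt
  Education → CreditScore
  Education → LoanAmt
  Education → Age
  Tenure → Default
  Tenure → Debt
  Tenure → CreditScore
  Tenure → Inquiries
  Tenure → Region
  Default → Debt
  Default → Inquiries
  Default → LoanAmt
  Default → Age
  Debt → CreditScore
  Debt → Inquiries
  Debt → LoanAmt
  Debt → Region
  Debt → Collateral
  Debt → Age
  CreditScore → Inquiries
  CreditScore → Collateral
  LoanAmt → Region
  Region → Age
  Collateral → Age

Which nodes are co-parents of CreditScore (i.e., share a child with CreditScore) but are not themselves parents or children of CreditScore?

{Default}

Children of CreditScore: Collateral, Inquiries.
  Inquiries's other parents are Debt, Default, Tenure.
  Collateral's other parent is Debt.
Excluding nodes already adjacent to CreditScore (Collateral, Debt, Education, Inquiries, Tenure), the co-parent-only contribution is {Default}.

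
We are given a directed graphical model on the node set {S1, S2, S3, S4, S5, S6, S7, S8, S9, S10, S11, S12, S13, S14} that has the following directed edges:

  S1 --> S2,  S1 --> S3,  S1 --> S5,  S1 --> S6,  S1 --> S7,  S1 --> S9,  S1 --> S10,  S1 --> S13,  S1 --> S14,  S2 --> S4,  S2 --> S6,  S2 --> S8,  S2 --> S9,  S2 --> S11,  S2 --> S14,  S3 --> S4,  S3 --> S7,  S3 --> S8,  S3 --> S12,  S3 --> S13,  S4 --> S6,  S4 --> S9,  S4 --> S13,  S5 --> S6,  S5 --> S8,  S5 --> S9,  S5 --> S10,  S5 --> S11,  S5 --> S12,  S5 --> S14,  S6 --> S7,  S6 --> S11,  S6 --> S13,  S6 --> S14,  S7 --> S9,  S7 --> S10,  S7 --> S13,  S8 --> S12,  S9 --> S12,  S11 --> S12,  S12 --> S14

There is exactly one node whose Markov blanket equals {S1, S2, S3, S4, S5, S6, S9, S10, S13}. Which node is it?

The target node must have every member of {S1, S2, S3, S4, S5, S6, S9, S10, S13} as a parent, child, or co-parent, and no others.
Parents of S7: S1, S3, S6; children: S9, S10, S13; co-parents: S1, S2, S3, S4, S5, S6.
These exactly cover the given set, so the node is S7.

S7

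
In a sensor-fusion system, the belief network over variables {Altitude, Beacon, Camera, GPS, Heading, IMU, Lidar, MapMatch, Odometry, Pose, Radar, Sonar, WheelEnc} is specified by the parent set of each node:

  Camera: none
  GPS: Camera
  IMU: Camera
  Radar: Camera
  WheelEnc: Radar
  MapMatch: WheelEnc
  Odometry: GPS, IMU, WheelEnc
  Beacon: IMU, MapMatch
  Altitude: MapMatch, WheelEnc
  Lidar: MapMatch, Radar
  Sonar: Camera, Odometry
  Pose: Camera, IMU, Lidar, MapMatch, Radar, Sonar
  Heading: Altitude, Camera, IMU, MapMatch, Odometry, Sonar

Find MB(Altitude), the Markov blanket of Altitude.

{Camera, Heading, IMU, MapMatch, Odometry, Sonar, WheelEnc}

By definition, MB(Altitude) is built from Altitude's parents, Altitude's children, and the co-parents of Altitude.
Altitude's parents: MapMatch, WheelEnc.
Altitude's children: Heading.
For each child, the remaining parents (spouses of Altitude):
  Heading: Camera, IMU, MapMatch, Odometry, Sonar
Taking the union gives {Camera, Heading, IMU, MapMatch, Odometry, Sonar, WheelEnc}.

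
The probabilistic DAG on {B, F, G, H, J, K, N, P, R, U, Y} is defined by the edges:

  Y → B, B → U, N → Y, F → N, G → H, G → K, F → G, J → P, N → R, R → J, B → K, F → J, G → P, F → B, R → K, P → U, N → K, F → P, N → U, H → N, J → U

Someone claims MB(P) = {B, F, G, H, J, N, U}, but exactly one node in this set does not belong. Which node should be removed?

H

P's children: U.
Pa(P) = {F, G, J}.
Other parents of P's children:
  U also has parents B, J, N.
MB(P) = {B, F, G, J, N, U}.
H is neither a parent, child, nor co-parent of P, so it does not belong.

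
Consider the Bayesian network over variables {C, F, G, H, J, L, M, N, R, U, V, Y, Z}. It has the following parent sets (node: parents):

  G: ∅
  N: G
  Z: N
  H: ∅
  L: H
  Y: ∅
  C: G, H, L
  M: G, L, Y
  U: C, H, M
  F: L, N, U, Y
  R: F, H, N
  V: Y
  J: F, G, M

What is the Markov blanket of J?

{F, G, M}

The Markov blanket of a node is its parents, its children, and the other parents of its children.
J has parents F, G, M.
Children of J: none.
J has no children, so there are no co-parents.
Taking the union gives {F, G, M}.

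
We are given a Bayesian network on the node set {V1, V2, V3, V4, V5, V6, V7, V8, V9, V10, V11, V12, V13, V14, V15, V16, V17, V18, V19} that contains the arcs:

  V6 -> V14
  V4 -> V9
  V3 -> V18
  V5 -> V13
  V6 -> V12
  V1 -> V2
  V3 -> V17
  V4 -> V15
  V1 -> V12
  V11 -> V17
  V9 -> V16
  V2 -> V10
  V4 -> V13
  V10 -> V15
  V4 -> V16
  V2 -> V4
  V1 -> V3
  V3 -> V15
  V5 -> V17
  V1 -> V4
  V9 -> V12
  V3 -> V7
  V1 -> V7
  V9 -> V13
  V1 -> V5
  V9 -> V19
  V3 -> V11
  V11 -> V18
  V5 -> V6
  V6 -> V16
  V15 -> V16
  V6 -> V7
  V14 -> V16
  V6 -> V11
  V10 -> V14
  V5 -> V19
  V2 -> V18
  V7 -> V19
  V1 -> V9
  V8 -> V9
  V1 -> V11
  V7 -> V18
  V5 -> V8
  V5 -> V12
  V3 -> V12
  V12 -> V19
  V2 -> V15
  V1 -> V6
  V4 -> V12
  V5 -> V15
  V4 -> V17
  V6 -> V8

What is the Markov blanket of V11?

Pa(V11) = {V1, V3, V6}.
Children of V11: V17, V18.
Other parents of V11's children:
  V17: V3, V4, V5
  V18: V2, V3, V7
Taking the union gives {V1, V2, V3, V4, V5, V6, V7, V17, V18}.

{V1, V2, V3, V4, V5, V6, V7, V17, V18}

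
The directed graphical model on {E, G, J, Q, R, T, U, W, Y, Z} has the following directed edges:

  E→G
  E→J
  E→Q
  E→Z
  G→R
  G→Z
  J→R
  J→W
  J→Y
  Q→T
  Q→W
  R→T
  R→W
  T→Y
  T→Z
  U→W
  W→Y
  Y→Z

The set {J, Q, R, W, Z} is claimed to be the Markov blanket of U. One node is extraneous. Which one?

U has no parents.
Ch(U) = {W}.
Other parents of U's children:
  W: J, Q, R
MB(U) = {J, Q, R, W}.
Z is neither a parent, child, nor co-parent of U, so it does not belong.

Z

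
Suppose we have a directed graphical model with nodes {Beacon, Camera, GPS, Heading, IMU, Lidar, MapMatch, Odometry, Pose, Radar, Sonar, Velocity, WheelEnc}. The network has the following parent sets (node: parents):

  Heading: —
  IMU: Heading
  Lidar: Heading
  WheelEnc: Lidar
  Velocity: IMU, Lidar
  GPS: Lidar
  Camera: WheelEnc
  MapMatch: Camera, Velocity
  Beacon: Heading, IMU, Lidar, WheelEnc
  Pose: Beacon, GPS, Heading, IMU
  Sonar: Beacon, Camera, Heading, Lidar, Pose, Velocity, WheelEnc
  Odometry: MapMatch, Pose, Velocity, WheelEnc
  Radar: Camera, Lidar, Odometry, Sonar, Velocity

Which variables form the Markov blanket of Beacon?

The Markov blanket of a node is its parents, its children, and the other parents of its children.
Beacon has parents Heading, IMU, Lidar, WheelEnc.
Children of Beacon: Pose, Sonar.
Other parents of Beacon's children:
  Pose: GPS, Heading, IMU
  Sonar: Camera, Heading, Lidar, Pose, Velocity, WheelEnc
Union: {Heading, IMU, Lidar, WheelEnc} ∪ {Pose, Sonar} ∪ {Camera, GPS, Heading, IMU, Lidar, Pose, Velocity, WheelEnc} = {Camera, GPS, Heading, IMU, Lidar, Pose, Sonar, Velocity, WheelEnc}.

{Camera, GPS, Heading, IMU, Lidar, Pose, Sonar, Velocity, WheelEnc}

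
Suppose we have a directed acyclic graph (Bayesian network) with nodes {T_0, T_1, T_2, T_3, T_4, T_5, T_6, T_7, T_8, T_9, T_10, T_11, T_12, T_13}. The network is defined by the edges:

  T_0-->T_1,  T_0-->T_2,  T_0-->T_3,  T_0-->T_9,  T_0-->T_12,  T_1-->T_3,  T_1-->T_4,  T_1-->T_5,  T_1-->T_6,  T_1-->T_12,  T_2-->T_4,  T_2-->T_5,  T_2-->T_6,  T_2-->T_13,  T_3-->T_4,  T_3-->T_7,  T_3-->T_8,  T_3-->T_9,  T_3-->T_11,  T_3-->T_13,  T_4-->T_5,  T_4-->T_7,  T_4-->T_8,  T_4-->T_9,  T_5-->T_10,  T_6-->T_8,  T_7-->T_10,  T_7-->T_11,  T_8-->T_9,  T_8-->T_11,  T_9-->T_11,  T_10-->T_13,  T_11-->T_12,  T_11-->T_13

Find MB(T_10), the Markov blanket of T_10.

{T_2, T_3, T_5, T_7, T_11, T_13}

By definition, MB(T_10) is built from T_10's parents, T_10's children, and the co-parents of T_10.
T_10's parents: T_5, T_7.
Children of T_10: T_13.
Other parents of T_10's children:
  parents(T_13) \ {T_10} = {T_2, T_3, T_11}.
Taking the union gives {T_2, T_3, T_5, T_7, T_11, T_13}.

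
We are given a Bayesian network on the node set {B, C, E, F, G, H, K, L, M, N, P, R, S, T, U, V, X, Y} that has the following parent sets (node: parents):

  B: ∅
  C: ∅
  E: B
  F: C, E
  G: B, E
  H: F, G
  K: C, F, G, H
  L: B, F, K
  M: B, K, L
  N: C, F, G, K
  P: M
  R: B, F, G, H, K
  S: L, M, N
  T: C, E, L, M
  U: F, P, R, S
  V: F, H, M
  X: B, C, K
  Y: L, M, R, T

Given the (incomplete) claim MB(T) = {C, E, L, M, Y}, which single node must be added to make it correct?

The Markov blanket of a node is its parents, its children, and the other parents of its children.
Pa(T) = {C, E, L, M}.
Children of T: Y.
Parents of each child, excluding T:
  Y's other parents are L, M, R.
MB(T) = {C, E, L, M, R, Y}.
Comparing with the claimed set, R is missing.

R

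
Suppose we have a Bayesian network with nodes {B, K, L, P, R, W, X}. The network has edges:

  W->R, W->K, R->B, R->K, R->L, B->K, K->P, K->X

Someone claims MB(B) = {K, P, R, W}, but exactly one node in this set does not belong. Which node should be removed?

P

B's parents: R.
Ch(B) = {K}.
Parents of each child, excluding B:
  K's other parents are R, W.
MB(B) = {K, R, W}.
P is neither a parent, child, nor co-parent of B, so it does not belong.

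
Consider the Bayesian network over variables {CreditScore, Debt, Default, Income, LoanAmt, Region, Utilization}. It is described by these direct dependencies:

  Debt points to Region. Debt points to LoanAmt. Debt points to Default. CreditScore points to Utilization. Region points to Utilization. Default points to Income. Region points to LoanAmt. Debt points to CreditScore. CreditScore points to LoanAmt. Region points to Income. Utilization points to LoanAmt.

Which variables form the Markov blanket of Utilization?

Recall MB(v) = parents ∪ children ∪ spouses, where spouses are the other parents of v's children.
Utilization has parents CreditScore, Region.
Ch(Utilization) = {LoanAmt}.
Co-parents of Utilization (other parents of its children):
  parents(LoanAmt) \ {Utilization} = {CreditScore, Debt, Region}.
MB(Utilization) = {CreditScore, Debt, LoanAmt, Region}.

{CreditScore, Debt, LoanAmt, Region}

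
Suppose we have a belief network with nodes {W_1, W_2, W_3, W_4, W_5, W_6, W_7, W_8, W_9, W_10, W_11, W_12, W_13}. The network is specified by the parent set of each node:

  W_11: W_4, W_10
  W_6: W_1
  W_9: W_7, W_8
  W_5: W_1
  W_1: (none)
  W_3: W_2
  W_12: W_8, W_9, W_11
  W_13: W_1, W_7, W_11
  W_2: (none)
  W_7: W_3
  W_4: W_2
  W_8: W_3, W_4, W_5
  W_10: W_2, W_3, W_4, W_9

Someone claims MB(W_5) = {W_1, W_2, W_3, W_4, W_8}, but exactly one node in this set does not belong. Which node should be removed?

W_2

A node's Markov blanket = Pa ∪ Ch ∪ (parents of Ch other than the node itself).
W_5 has child W_8.
W_5's parents: W_1.
Co-parents of W_5 (other parents of its children):
  W_8: W_3, W_4
MB(W_5) = {W_1, W_3, W_4, W_8}.
W_2 is neither a parent, child, nor co-parent of W_5, so it does not belong.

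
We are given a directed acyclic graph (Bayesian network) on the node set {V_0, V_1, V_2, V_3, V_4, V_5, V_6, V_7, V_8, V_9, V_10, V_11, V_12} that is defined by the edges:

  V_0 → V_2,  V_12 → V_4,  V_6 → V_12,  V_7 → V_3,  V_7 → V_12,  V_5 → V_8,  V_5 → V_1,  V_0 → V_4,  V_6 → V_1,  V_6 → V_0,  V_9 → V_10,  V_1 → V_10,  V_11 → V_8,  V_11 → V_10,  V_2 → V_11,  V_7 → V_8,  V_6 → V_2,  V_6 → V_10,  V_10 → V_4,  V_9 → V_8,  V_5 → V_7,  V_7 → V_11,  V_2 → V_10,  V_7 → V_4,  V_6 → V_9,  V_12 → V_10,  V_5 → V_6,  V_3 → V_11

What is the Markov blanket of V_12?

Recall MB(v) = parents ∪ children ∪ spouses, where spouses are the other parents of v's children.
Ch(V_12) = {V_4, V_10}.
Pa(V_12) = {V_6, V_7}.
For each child, the remaining parents (spouses of V_12):
  parents(V_10) \ {V_12} = {V_1, V_2, V_6, V_9, V_11}.
  V_4 also has parents V_0, V_7, V_10.
MB(V_12) = {V_0, V_1, V_2, V_4, V_6, V_7, V_9, V_10, V_11}.

{V_0, V_1, V_2, V_4, V_6, V_7, V_9, V_10, V_11}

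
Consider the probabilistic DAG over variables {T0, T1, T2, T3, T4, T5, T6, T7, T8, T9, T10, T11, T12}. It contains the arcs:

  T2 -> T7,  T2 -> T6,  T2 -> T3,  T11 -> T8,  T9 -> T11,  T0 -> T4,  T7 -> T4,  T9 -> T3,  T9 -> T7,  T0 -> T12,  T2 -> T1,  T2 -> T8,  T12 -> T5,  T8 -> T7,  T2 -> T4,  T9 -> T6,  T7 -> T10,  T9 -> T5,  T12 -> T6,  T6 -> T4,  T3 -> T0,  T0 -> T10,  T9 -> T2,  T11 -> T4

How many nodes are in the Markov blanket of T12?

The Markov blanket of a node is its parents, its children, and the other parents of its children.
Pa(T12) = {T0}.
Children of T12: T5, T6.
Parents of each child, excluding T12:
  parents(T5) \ {T12} = {T9}.
  parents(T6) \ {T12} = {T2, T9}.
MB(T12) = {T0, T2, T5, T6, T9}, which has 5 nodes.

5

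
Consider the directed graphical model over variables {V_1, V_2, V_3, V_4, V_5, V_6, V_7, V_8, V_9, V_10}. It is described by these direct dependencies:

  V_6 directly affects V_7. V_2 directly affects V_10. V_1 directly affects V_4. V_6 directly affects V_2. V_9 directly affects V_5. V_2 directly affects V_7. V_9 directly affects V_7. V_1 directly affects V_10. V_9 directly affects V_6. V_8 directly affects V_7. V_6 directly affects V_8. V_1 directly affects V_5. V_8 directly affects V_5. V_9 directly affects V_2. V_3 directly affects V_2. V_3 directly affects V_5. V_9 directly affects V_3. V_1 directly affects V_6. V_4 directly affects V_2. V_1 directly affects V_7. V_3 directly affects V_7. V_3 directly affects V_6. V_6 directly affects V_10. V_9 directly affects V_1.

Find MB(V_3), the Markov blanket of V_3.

Children of V_3: V_2, V_5, V_6, V_7.
V_3 has parent V_9.
Co-parents of V_3 (other parents of its children):
  V_6: V_1, V_9
  V_5: V_1, V_8, V_9
  V_2: V_4, V_6, V_9
  V_7: V_1, V_2, V_6, V_8, V_9
Union: {V_9} ∪ {V_2, V_5, V_6, V_7} ∪ {V_1, V_2, V_4, V_6, V_8, V_9} = {V_1, V_2, V_4, V_5, V_6, V_7, V_8, V_9}.

{V_1, V_2, V_4, V_5, V_6, V_7, V_8, V_9}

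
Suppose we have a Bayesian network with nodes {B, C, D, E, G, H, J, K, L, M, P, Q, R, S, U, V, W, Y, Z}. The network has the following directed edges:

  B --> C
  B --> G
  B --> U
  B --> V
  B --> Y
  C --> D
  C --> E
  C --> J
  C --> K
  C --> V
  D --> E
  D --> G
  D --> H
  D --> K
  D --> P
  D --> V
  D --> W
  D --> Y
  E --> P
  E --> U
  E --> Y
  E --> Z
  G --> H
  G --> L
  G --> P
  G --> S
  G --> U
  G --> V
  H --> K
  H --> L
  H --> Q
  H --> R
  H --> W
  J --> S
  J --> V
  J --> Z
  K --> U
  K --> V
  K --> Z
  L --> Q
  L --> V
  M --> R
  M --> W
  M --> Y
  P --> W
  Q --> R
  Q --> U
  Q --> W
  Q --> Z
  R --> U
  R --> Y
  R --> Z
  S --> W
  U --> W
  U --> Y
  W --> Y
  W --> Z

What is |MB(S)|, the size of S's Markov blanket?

By definition, MB(S) is built from S's parents, S's children, and the co-parents of S.
Pa(S) = {G, J}.
S's children: W.
Parents of each child, excluding S:
  W: D, H, M, P, Q, U
MB(S) = {D, G, H, J, M, P, Q, U, W}, which has 9 nodes.

9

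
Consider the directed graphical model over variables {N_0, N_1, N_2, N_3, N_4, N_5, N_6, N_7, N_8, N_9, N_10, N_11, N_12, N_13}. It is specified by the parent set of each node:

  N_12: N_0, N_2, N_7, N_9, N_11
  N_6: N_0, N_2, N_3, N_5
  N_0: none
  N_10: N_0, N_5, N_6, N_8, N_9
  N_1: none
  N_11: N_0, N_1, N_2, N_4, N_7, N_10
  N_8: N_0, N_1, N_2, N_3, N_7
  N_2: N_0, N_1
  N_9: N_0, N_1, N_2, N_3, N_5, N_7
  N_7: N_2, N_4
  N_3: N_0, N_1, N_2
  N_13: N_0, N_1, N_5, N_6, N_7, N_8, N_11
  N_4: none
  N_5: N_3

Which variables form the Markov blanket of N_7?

A node's Markov blanket = Pa ∪ Ch ∪ (parents of Ch other than the node itself).
N_7's parents: N_2, N_4.
Children of N_7: N_8, N_9, N_11, N_12, N_13.
Co-parents of N_7 (other parents of its children):
  parents(N_8) \ {N_7} = {N_0, N_1, N_2, N_3}.
  N_9's other parents are N_0, N_1, N_2, N_3, N_5.
  parents(N_11) \ {N_7} = {N_0, N_1, N_2, N_4, N_10}.
  N_12 also has parents N_0, N_2, N_9, N_11.
  N_13 also has parents N_0, N_1, N_5, N_6, N_8, N_11.
Union: {N_2, N_4} ∪ {N_8, N_9, N_11, N_12, N_13} ∪ {N_0, N_1, N_2, N_3, N_4, N_5, N_6, N_8, N_9, N_10, N_11} = {N_0, N_1, N_2, N_3, N_4, N_5, N_6, N_8, N_9, N_10, N_11, N_12, N_13}.

{N_0, N_1, N_2, N_3, N_4, N_5, N_6, N_8, N_9, N_10, N_11, N_12, N_13}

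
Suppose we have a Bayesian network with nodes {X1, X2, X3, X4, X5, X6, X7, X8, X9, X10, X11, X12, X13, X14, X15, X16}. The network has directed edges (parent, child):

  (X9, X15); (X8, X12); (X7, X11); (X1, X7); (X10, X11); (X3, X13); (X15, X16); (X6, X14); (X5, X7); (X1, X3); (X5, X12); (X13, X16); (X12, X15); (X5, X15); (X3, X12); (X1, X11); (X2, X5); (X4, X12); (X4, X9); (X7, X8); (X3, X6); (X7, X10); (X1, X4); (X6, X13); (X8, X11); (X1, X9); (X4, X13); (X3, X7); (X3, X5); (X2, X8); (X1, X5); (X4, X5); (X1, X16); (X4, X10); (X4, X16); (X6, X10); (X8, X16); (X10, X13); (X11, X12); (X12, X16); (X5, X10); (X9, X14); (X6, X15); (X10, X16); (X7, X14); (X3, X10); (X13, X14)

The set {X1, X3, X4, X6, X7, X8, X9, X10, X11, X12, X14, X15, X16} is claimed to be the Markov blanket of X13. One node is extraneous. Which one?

X11

The Markov blanket of a node is its parents, its children, and the other parents of its children.
X13's children: X14, X16.
Parents of X13: X3, X4, X6, X10.
Parents of each child, excluding X13:
  parents(X14) \ {X13} = {X6, X7, X9}.
  X16's other parents are X1, X4, X8, X10, X12, X15.
MB(X13) = {X1, X3, X4, X6, X7, X8, X9, X10, X12, X14, X15, X16}.
X11 is neither a parent, child, nor co-parent of X13, so it does not belong.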